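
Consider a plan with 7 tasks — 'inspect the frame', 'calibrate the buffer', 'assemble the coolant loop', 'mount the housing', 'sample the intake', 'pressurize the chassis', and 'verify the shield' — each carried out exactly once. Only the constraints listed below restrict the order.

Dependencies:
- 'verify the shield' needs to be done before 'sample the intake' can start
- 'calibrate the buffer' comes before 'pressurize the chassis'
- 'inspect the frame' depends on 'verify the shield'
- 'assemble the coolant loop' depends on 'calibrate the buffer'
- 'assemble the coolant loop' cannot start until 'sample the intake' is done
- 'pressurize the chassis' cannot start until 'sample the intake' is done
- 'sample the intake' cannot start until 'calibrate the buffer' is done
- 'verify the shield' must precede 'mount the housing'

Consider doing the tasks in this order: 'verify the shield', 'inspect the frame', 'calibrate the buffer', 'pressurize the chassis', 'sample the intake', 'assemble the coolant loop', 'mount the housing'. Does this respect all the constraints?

Here 'sample the intake' comes after 'pressurize the chassis'.
But one of the constraints requires 'sample the intake' before 'pressurize the chassis', so this ordering violates it.

No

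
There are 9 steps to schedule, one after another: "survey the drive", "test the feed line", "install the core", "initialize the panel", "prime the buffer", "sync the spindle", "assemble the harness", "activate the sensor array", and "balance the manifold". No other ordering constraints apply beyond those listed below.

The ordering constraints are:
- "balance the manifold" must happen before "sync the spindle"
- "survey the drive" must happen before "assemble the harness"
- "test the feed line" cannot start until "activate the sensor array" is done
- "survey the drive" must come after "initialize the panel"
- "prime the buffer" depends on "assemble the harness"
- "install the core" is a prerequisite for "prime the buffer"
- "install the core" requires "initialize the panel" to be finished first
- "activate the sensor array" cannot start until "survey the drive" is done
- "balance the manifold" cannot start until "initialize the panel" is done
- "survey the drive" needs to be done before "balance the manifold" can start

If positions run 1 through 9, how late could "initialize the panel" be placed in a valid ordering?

1

The steps that are forced after "initialize the panel", directly or by a chain of constraints, are "survey the drive", "test the feed line", "install the core", "prime the buffer", "sync the spindle", "assemble the harness", "activate the sensor array", "balance the manifold". That's 8 steps.
With 8 mandatory successors out of 9 steps total, the latest slot for "initialize the panel" is 9−8 = 1, and it's reachable by doing all non-successors before "initialize the panel".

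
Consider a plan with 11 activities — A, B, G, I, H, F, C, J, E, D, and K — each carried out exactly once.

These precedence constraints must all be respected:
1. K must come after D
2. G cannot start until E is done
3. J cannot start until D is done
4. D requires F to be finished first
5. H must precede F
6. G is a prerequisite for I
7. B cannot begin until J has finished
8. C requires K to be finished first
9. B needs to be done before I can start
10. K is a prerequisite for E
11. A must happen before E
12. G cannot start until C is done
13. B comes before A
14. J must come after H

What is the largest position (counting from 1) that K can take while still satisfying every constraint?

Every activity that must follow K has to come after it. Tracing all chains starting from K, those activities are: G, I, C, E — 4 in total.
So at least 4 activities follow K, putting K no later than position 7. That position is achievable by scheduling everything else first.

7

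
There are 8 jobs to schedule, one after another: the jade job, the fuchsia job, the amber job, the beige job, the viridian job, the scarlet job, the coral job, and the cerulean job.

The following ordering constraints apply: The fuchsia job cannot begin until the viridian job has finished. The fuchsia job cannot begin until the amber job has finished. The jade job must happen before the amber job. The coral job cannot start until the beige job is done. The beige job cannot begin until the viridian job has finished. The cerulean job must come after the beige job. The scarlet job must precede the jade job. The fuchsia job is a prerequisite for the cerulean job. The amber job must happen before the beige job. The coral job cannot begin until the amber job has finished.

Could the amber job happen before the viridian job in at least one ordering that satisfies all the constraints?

Nothing in the constraints forces the viridian job before the amber job — there is no chain from the viridian job to the amber job.
That means at least one valid schedule has the amber job before the viridian job.

Yes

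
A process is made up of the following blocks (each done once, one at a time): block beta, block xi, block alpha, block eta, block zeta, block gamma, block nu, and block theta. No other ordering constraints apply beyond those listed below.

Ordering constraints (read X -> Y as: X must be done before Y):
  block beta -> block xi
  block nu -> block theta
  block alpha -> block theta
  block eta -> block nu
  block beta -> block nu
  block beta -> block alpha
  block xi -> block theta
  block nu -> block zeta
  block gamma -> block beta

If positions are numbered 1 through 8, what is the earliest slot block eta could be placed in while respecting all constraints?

1

No constraint forces any other block before block eta, so it can be placed first.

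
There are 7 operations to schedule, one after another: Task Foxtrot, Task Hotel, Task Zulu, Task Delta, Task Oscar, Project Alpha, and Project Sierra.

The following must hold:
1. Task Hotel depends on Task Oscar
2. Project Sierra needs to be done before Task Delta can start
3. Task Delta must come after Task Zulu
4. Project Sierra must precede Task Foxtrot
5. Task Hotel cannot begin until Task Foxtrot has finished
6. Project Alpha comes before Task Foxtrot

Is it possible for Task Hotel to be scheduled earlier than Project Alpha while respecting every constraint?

Following Project Alpha → Task Foxtrot → Task Hotel, Project Alpha must precede Task Hotel in every valid ordering.
So no valid ordering can have Task Hotel before Project Alpha.

No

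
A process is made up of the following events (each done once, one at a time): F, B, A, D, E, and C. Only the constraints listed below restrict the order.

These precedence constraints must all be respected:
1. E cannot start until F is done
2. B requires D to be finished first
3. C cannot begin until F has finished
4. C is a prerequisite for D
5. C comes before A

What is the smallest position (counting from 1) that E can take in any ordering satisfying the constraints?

2

The only event forced before E (directly or transitively) is F.
With 1 mandatory predecessor, the earliest E can sit is position 1+1 = 2, and placing just that one first achieves it.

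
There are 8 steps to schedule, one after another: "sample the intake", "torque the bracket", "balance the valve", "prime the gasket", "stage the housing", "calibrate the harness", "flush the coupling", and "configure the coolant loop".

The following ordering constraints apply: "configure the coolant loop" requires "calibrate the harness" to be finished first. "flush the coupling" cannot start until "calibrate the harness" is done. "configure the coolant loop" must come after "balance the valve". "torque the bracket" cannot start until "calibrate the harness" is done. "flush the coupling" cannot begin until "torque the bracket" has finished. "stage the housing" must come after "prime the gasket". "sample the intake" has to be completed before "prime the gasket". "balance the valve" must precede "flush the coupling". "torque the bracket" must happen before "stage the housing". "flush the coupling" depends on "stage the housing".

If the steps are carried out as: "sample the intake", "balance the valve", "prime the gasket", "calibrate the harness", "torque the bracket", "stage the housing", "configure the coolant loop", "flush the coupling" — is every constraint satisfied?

Going through the constraints one by one, each required predecessor appears earlier in the sequence than its dependent — e.g. "balance the valve" (position 2) is before "flush the coupling" (position 8), as required.

Yes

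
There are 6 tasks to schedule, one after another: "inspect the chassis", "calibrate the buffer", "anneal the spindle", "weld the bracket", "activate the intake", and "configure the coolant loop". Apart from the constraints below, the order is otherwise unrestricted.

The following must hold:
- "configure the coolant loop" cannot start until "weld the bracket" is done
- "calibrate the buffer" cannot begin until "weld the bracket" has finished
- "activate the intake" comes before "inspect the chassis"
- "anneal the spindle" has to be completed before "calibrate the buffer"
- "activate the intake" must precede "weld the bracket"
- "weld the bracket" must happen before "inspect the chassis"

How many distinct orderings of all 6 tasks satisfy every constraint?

The tasks with no prerequisites are "anneal the spindle", "activate the intake"; any of them can be placed first.
Systematically extending each partial ordering one task at a time and counting, there are 24 complete orderings.

24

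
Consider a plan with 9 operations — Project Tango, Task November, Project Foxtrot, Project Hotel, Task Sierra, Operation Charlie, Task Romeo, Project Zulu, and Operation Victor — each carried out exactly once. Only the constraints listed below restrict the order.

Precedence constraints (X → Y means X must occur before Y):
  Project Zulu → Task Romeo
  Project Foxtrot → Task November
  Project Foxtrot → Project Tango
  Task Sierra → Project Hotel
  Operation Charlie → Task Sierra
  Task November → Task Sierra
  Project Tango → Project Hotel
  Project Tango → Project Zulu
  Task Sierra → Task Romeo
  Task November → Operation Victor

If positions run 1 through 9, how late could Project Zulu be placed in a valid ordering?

Following the constraints forward from Project Zulu, its only required successor is Task Romeo.
So at least 1 operation follows Project Zulu, putting Project Zulu no later than position 8. That position is achievable by scheduling everything else first.

8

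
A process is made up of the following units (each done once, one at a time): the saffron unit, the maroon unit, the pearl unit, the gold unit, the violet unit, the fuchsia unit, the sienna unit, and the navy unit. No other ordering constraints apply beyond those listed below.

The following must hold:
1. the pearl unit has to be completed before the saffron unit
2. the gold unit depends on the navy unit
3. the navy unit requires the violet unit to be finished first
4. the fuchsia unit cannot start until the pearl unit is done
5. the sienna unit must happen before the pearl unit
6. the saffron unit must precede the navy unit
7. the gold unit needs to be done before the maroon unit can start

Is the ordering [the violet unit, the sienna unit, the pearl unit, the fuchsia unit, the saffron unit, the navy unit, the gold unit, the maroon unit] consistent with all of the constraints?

Going through the constraints one by one, each required predecessor appears earlier in the sequence than its dependent — e.g. the violet unit (position 1) is before the navy unit (position 6), as required.

Yes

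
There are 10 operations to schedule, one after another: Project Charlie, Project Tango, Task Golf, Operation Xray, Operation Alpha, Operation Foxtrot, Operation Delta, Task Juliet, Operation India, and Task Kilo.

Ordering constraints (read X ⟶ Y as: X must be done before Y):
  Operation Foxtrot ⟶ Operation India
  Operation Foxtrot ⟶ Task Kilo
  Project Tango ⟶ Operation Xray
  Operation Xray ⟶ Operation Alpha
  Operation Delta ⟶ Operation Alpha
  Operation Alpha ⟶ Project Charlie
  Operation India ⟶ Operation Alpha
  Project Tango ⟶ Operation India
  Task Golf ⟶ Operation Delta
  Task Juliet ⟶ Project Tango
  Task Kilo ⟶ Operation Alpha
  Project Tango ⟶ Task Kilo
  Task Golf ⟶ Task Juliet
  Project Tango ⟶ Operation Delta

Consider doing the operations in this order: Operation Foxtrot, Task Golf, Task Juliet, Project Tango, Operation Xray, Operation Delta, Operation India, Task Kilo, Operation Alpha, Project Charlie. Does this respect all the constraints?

Checking each listed constraint against this order: for instance, Operation Foxtrot is in position 1 and Task Kilo in position 8, so that constraint holds — and the remaining constraints check out the same way.

Yes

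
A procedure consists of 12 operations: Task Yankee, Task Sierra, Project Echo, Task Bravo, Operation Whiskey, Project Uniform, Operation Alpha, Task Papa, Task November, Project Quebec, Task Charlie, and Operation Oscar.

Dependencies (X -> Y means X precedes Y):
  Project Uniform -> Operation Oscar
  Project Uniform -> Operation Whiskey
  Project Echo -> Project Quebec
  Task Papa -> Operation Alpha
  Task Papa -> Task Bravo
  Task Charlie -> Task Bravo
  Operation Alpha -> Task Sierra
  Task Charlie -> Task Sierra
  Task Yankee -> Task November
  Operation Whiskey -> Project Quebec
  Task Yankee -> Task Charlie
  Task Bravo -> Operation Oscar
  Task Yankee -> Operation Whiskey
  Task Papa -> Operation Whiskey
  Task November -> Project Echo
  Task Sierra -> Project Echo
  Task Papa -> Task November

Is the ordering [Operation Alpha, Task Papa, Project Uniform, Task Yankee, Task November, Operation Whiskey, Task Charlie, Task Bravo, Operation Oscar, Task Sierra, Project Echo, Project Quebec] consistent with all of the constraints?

No

Here Task Papa comes after Operation Alpha.
But one of the constraints requires Task Papa before Operation Alpha, so this ordering violates it.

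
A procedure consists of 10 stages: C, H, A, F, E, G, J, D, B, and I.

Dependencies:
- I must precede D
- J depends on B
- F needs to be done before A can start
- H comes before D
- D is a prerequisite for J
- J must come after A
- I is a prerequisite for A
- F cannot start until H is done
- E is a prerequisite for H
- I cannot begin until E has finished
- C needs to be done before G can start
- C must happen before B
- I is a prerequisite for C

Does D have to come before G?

No

D and G are not related by any chain of constraints.
So D can come before G or after — it is not forced.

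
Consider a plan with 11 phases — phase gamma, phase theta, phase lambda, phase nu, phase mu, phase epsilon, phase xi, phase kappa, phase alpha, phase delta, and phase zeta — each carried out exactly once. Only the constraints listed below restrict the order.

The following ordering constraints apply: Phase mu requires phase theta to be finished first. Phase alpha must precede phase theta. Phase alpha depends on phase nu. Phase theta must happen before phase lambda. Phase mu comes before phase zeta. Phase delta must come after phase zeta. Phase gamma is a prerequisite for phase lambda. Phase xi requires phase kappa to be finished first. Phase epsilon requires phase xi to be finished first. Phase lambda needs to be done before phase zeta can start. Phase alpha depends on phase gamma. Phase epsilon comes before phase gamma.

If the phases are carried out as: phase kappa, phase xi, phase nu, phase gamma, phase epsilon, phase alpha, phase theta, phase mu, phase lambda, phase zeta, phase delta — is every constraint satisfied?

No

Here phase epsilon comes after phase gamma.
Since phase epsilon is required before phase gamma, the ordering is invalid.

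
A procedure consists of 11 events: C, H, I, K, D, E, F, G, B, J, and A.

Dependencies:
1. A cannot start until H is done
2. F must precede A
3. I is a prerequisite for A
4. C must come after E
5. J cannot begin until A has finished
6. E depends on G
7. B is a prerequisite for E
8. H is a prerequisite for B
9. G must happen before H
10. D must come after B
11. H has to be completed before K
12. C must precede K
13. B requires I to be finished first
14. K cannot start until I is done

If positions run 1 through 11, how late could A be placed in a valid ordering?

The only event forced after A (directly or by a chain) is J.
So at least 1 event follows A, putting A no later than position 10. That position is achievable by scheduling everything else first.

10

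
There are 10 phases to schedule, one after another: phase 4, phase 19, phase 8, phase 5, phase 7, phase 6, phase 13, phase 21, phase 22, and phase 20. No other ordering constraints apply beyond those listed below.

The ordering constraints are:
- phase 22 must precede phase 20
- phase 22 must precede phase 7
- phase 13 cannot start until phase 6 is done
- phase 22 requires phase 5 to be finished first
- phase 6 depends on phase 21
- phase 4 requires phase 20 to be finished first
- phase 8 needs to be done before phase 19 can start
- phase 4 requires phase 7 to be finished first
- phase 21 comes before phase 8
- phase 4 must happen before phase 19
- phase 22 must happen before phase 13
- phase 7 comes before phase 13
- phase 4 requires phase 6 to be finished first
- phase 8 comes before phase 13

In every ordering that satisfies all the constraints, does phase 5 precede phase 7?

There is a constraint chain phase 5 → phase 22 → phase 7.
That forces phase 5 before phase 7 in every valid schedule.

Yes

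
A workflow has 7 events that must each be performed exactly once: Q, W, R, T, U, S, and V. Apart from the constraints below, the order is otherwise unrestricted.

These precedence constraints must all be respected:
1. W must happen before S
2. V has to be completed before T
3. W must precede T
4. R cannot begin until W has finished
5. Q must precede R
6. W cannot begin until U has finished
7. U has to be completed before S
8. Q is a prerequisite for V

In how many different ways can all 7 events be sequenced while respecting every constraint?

The events with no prerequisites are Q, U; any of them can be placed first.
Systematically extending each partial ordering one event at a time and counting, there are 57 complete orderings.

57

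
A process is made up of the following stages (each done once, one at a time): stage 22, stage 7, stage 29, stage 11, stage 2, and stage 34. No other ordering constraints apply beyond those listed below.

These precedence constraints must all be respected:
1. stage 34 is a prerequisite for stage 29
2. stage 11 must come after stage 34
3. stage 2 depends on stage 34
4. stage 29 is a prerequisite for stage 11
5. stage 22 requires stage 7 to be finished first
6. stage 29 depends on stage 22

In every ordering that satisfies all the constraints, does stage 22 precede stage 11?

Yes

Chaining the stated constraints: stage 22 → stage 29 → stage 11.
Hence stage 22 necessarily comes before stage 11.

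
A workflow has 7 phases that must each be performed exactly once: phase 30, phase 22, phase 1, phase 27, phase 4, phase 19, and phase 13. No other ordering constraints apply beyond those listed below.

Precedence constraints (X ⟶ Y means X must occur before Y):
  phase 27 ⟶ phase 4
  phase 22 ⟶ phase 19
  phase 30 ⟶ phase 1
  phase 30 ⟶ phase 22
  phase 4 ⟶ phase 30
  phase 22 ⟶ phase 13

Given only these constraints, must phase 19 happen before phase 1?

No

Phase 19 and phase 1 are not related by any chain of constraints.
A valid ordering placing phase 1 before phase 19 exists, so the answer is no.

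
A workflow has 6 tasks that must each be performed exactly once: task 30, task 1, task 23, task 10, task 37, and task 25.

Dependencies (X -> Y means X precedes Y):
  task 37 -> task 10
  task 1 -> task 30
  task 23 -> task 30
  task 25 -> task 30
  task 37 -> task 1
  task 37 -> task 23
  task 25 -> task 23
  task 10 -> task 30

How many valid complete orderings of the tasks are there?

18

The tasks with no prerequisites are task 37, task 25; any of them can be placed first.
Systematically extending each partial ordering one task at a time and counting, there are 18 complete orderings.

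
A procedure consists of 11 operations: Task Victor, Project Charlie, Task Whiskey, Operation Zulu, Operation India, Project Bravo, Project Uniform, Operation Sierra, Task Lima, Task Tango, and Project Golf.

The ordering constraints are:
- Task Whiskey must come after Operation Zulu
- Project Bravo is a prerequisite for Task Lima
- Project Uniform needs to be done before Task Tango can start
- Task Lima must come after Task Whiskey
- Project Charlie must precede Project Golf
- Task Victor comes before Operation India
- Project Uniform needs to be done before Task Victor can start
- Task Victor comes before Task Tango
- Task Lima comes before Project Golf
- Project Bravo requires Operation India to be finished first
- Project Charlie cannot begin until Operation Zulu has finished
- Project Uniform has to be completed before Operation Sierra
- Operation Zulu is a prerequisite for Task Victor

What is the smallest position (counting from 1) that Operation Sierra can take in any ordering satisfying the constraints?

2

Working backwards through the constraints from Operation Sierra, its only required predecessor is Project Uniform.
With 1 mandatory predecessor, the earliest Operation Sierra can sit is position 1+1 = 2, and placing just that one first achieves it.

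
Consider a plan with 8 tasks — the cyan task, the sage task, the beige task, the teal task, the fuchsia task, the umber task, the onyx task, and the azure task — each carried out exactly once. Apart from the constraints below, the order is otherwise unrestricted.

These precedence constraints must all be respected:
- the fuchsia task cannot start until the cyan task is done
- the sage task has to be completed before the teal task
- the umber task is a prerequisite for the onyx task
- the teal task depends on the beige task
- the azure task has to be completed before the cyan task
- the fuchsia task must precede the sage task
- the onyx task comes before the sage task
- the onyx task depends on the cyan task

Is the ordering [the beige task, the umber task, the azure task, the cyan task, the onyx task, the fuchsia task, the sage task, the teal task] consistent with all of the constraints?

Yes

Every stated constraint is respected: the beige task sits at position 1, ahead of the teal task at position 8, and each of the other listed pairs likewise has the predecessor earlier in the sequence.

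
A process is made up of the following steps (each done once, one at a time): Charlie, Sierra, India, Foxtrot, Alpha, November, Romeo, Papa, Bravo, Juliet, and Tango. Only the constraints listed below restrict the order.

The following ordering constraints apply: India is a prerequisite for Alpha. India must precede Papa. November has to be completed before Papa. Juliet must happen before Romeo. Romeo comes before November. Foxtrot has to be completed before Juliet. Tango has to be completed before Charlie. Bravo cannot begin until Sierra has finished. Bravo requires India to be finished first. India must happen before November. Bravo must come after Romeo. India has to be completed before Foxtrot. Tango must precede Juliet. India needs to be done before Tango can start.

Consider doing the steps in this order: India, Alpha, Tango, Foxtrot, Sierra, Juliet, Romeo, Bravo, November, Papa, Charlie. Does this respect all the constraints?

Yes

Every stated constraint is respected: India sits at position 1, ahead of Papa at position 10, and each of the other listed pairs likewise has the predecessor earlier in the sequence.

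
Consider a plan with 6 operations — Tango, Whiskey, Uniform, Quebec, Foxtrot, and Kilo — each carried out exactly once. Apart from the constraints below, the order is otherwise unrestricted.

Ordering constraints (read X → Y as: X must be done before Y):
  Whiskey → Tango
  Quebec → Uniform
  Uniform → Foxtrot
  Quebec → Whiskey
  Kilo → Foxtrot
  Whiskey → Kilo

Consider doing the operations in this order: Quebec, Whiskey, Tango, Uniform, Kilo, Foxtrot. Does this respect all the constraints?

Yes

Every stated constraint is respected: Whiskey sits at position 2, ahead of Kilo at position 5, and each of the other listed pairs likewise has the predecessor earlier in the sequence.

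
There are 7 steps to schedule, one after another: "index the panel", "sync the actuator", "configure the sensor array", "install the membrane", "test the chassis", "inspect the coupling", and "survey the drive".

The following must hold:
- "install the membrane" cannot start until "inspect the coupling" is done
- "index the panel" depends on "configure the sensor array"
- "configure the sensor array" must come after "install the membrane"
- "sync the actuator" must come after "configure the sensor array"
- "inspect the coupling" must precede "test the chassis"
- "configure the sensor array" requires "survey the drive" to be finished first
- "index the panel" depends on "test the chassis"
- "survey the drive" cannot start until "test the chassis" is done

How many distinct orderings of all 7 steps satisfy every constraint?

Only "inspect the coupling" has no prerequisites, so it must go first.
Systematically extending each partial ordering one step at a time and counting, there are 6 complete orderings.

6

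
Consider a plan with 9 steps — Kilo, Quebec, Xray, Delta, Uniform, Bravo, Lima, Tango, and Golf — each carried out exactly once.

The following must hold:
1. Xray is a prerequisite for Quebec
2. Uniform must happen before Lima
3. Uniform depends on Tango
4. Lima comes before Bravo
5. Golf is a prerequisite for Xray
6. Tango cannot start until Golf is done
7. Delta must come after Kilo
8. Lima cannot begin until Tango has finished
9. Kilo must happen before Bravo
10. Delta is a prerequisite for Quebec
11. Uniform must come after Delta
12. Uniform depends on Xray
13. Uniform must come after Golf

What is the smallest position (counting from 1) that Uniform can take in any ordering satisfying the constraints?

The steps that are forced before Uniform, directly or transitively, are Kilo, Xray, Delta, Tango, Golf. That's 5 steps.
So at minimum 5 steps come before Uniform, putting Uniform no earlier than position 6. That position is achievable by scheduling exactly those predecessors first.

6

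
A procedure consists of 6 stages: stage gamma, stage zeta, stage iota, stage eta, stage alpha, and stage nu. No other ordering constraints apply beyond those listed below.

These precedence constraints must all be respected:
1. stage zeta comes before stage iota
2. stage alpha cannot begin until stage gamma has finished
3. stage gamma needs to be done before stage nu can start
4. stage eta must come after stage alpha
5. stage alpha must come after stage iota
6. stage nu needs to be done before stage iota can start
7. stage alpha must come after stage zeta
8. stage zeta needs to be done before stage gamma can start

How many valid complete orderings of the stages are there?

1

Stage zeta is the only stage with nothing required before it, so every ordering starts there.
Continuing from there, at each step only one stage has all its prerequisites placed, so the ordering is fully determined — there is exactly 1.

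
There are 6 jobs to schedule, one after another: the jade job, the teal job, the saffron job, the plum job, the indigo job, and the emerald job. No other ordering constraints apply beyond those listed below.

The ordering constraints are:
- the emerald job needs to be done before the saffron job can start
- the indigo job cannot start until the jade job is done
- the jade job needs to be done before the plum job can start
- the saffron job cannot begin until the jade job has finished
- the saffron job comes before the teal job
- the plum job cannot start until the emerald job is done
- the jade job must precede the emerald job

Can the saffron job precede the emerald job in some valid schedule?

No

Following the emerald job → the saffron job, the emerald job must precede the saffron job in every valid ordering.
Hence the saffron job can never be scheduled before the emerald job.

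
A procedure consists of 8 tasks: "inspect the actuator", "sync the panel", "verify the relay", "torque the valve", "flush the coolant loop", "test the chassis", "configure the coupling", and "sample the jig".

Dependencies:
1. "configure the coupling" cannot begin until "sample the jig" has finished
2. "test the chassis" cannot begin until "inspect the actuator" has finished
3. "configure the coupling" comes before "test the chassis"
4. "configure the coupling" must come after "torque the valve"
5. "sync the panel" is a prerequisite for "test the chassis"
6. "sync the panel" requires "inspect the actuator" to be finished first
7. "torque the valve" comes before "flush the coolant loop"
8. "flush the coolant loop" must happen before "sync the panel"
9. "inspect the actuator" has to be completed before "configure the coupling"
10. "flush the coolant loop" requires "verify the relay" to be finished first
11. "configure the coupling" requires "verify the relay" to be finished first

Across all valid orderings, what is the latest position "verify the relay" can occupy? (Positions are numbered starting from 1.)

4

Every task that must follow "verify the relay" has to come after it. Tracing all chains starting from "verify the relay", those tasks are: "sync the panel", "flush the coolant loop", "test the chassis", "configure the coupling" — 4 in total.
With 4 mandatory successors out of 8 tasks total, the latest slot for "verify the relay" is 8−4 = 4, and it's reachable by doing all non-successors before "verify the relay".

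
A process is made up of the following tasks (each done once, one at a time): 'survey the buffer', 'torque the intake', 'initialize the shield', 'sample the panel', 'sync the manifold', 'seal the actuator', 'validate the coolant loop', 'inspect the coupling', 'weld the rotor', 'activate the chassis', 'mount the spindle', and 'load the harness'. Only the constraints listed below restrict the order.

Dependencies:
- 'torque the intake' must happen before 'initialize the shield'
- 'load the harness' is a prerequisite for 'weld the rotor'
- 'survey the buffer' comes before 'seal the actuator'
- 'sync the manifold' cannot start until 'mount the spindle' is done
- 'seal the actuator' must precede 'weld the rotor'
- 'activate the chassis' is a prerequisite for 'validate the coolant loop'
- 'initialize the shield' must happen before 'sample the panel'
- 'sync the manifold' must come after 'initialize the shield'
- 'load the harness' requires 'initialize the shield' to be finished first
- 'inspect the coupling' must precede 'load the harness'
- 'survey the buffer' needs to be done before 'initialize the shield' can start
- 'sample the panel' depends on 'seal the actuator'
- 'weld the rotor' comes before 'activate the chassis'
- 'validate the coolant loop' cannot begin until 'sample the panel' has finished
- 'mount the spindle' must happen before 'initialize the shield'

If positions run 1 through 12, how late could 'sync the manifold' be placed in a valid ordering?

12

'sync the manifold' has no required successors, so nothing stops it from going last (position 12).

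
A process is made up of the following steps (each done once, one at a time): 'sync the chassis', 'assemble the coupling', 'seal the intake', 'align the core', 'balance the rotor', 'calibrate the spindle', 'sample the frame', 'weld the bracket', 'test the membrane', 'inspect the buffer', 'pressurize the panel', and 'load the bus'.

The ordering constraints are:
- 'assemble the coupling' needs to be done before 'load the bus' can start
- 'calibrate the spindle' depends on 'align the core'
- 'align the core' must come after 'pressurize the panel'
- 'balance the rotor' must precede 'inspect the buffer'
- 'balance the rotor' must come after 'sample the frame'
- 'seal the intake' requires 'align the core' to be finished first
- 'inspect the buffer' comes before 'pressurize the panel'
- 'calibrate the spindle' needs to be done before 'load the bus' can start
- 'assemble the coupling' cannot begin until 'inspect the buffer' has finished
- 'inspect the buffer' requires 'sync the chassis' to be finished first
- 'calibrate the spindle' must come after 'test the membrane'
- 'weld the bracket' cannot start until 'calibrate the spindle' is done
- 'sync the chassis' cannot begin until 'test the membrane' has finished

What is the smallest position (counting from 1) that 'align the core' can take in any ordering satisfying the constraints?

7

The steps that are forced before 'align the core', directly or transitively, are 'sync the chassis', 'balance the rotor', 'sample the frame', 'test the membrane', 'inspect the buffer', 'pressurize the panel'. That's 6 steps.
So at minimum 6 steps come before 'align the core', putting 'align the core' no earlier than position 7. That position is achievable by scheduling exactly those predecessors first.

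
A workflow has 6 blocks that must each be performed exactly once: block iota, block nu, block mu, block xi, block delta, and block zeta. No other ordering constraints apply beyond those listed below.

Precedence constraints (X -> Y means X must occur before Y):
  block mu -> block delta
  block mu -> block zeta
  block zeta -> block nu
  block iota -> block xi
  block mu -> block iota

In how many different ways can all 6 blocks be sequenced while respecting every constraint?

Only block mu has no prerequisites, so it must go first.
Counting all ways to extend the partial order to a total order gives 30.

30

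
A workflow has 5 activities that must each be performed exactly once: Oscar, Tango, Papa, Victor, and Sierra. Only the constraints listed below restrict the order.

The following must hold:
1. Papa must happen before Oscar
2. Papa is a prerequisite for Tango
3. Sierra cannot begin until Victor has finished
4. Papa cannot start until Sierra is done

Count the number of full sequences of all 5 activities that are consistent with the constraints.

2

Victor is the only activity with nothing required before it, so every ordering starts there.
Counting all ways to extend the partial order to a total order gives 2.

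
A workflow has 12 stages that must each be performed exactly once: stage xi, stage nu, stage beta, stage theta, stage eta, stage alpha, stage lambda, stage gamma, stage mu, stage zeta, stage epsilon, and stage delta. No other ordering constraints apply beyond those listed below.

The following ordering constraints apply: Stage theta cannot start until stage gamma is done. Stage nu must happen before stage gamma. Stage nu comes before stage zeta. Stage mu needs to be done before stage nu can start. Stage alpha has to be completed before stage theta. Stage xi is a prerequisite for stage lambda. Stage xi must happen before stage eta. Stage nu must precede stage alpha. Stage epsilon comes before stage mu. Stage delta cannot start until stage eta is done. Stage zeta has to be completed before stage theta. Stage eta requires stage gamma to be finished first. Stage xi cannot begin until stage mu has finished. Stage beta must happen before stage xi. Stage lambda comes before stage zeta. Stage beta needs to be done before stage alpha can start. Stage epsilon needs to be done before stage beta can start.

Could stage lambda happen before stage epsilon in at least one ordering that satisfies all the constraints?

No

The constraints give a chain stage epsilon → stage mu → stage xi → stage lambda, which forces stage epsilon before stage lambda.
So no valid ordering can have stage lambda before stage epsilon.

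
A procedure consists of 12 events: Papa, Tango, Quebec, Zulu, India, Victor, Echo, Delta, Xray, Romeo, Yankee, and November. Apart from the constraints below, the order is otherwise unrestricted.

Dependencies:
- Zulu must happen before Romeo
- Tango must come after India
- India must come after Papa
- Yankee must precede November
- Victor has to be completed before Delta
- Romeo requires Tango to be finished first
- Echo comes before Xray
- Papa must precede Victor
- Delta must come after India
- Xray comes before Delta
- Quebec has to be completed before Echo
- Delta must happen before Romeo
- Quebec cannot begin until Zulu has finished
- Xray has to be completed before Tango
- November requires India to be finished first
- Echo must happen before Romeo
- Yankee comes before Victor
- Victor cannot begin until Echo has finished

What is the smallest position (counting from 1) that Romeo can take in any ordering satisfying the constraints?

11

The events that are forced before Romeo, directly or transitively, are Papa, Tango, Quebec, Zulu, India, Victor, Echo, Delta, Xray, Yankee. That's 10 events.
So at minimum 10 events come before Romeo, putting Romeo no earlier than position 11. That position is achievable by scheduling exactly those predecessors first.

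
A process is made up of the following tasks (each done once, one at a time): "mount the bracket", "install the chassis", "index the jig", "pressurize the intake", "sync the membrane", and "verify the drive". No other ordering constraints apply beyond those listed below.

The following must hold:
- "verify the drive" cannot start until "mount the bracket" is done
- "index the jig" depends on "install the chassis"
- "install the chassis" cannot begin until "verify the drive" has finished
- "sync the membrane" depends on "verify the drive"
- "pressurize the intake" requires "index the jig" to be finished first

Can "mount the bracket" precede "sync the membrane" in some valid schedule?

Yes

Every valid ordering already has "mount the bracket" before "sync the membrane" (the constraints require it), so in particular at least one does.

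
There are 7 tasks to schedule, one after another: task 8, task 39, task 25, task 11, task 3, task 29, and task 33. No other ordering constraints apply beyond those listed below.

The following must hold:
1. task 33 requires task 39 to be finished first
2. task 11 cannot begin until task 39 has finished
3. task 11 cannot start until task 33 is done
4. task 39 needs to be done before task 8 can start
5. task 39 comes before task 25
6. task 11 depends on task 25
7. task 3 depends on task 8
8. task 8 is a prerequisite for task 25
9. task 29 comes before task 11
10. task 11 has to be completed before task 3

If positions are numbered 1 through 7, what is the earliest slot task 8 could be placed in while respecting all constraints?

2

Working backwards through the constraints from task 8, its only required predecessor is task 39.
With 1 mandatory predecessor, the earliest task 8 can sit is position 1+1 = 2, and placing just that one first achieves it.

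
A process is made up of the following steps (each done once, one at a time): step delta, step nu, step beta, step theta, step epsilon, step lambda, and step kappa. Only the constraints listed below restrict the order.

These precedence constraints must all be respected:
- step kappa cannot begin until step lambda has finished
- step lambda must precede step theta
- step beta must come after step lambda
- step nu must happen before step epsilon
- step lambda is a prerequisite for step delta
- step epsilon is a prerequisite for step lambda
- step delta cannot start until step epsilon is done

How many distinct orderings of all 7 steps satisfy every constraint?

Only step nu has no prerequisites, so it must go first.
Counting all ways to extend the partial order to a total order gives 24.

24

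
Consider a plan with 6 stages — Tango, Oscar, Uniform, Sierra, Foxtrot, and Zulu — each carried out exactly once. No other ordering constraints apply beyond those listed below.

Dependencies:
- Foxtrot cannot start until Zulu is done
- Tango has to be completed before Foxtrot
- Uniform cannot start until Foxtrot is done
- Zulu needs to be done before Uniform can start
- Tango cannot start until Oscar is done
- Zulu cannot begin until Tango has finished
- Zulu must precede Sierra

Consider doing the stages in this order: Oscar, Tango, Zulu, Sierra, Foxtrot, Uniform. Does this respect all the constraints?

Every stated constraint is respected: Tango sits at position 2, ahead of Foxtrot at position 5, and each of the other listed pairs likewise has the predecessor earlier in the sequence.

Yes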